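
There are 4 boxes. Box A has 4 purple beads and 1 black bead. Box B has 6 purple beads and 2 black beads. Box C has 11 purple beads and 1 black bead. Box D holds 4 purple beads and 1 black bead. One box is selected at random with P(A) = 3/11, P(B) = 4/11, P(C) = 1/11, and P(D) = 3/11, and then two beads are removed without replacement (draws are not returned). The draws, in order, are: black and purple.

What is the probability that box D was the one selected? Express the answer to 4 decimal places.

0.2803

Compute the likelihood of the observed sequence for each case: P(data | box A) = (1/5)(4/4) = 0.2; P(data | box B) = (2/8)(6/7) = 0.21429; P(data | box C) = (1/12)(11/11) = 0.083333; P(data | box D) = (1/5)(4/4) = 0.2.
Weighting by the prior gives 3/11 · 0.2 = 0.054545, 4/11 · 0.21429 = 0.077922, 1/11 · 0.083333 = 0.0075758, 3/11 · 0.2 = 0.054545; these sum to 0.19459.
So P(box D | data) = (0.054545) / (0.19459) = 0.28031.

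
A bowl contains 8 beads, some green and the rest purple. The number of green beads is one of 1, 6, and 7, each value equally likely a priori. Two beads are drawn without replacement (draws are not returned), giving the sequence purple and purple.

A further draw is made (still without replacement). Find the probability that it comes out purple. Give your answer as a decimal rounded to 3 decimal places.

Compute the likelihood of the observed sequence for each case: P(data | r = 1) = (7/8)(6/7) = 3/4; P(data | r = 6) = (2/8)(1/7) = 1/28; P(data | r = 7) = (1/8)(0/7) = 0.
Weighting by the prior gives 1/3 · 3/4 = 1/4, 1/3 · 1/28 = 1/84, 1/3 · 0 = 0; with total 11/42.
Normalising, the posterior is P(r = 1 | data) = 21/22, P(r = 6 | data) = 1/22, P(r = 7 | data) = 0.
Averaging over the posterior, P(purple next | data) = (5/6)(21/22) + (0)(1/22) = 35/44.

0.795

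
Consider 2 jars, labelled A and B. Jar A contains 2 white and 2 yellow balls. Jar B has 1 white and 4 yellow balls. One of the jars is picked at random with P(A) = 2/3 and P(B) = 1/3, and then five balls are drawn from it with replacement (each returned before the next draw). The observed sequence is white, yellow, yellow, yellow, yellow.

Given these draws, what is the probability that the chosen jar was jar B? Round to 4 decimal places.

The likelihood of the observed sequence under each hypothesis: P(data | jar A) = (2/4)(2/4)(2/4)(2/4)(2/4) = 0.03125; P(data | jar B) = (1/5)(4/5)(4/5)(4/5)(4/5) = 0.08192.
Multiplying each by its prior: 2/3 · 0.03125 = 0.020833, 1/3 · 0.08192 = 0.027307; these sum to 0.04814.
Therefore the posterior P(jar B | data) = (0.027307) / (0.04814) = 0.56723.

0.5672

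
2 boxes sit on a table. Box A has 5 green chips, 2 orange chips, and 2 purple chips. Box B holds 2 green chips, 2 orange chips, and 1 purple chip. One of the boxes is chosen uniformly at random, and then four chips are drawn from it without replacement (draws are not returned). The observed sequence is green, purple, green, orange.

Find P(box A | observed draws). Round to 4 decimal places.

0.4425

Under each hypothesis, the probability of the observed sequence is: P(data | box A) = (5/9)(2/8)(4/7)(2/6) = 0.026455; P(data | box B) = (2/5)(1/4)(1/3)(2/2) = 0.033333.
The prior-weighted likelihoods are 1/2 · 0.026455 = 0.013228, 1/2 · 0.033333 = 0.016667; these sum to 0.029894.
By Bayes' rule, P(box A | data) = (0.013228) / (0.029894) = 0.44248.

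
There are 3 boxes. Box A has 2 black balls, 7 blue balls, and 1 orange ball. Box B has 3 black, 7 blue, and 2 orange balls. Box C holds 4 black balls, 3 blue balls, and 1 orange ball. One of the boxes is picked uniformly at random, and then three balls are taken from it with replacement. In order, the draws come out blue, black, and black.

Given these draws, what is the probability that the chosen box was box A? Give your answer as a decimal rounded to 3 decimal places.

0.177

The likelihood of the observed sequence under each hypothesis: P(data | box A) = (7/10)(2/10)(2/10) = 0.028; P(data | box B) = (7/12)(3/12)(3/12) = 0.036458; P(data | box C) = (3/8)(4/8)(4/8) = 0.09375.
Weighting by the prior gives 1/3 · 0.028 = 0.0093333, 1/3 · 0.036458 = 0.012153, 1/3 · 0.09375 = 0.03125; these sum to 0.052736.
Hence P(box A | data) = (0.0093333) / (0.052736) = 0.17698.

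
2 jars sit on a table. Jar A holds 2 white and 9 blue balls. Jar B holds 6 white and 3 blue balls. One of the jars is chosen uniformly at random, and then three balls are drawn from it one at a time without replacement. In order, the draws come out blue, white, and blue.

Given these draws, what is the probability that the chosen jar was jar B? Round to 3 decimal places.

0.329

Compute the likelihood of the observed sequence for each case: P(data | jar A) = (9/11)(2/10)(8/9) = 0.14545; P(data | jar B) = (3/9)(6/8)(2/7) = 0.071429.
The prior-weighted likelihoods are 1/2 · 0.14545 = 0.072727, 1/2 · 0.071429 = 0.035714; summing to 0.10844.
By Bayes' rule, P(jar B | data) = (0.035714) / (0.10844) = 0.32934.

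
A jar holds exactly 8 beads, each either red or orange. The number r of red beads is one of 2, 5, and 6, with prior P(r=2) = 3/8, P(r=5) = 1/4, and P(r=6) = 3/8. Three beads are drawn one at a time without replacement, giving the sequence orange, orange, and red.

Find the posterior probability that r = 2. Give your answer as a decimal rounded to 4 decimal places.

Under each hypothesis, the probability of the observed sequence is: P(data | r = 2) = (6/8)(5/7)(2/6) = 5/28; P(data | r = 5) = (3/8)(2/7)(5/6) = 5/56; P(data | r = 6) = (2/8)(1/7)(6/6) = 1/28.
Multiplying each by its prior: 3/8 · 5/28 = 15/224, 1/4 · 5/56 = 5/224, 3/8 · 1/28 = 3/224; with total 23/224.
Therefore the posterior P(r = 2 | data) = (15/224) / (23/224) = 15/23.

0.6522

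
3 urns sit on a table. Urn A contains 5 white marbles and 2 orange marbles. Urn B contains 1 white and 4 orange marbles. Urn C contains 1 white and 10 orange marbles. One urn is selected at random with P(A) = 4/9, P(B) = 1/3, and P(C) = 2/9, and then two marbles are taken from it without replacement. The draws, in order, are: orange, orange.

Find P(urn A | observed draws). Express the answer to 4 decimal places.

Under each hypothesis, the probability of the observed sequence is: P(data | urn A) = (2/7)(1/6) = 0.047619; P(data | urn B) = (4/5)(3/4) = 0.6; P(data | urn C) = (10/11)(9/10) = 0.81818.
Weighting by the prior gives 4/9 · 0.047619 = 0.021164, 1/3 · 0.6 = 0.2, 2/9 · 0.81818 = 0.18182; summing to 0.40298.
Therefore the posterior P(urn A | data) = (0.021164) / (0.40298) = 0.052519.

0.0525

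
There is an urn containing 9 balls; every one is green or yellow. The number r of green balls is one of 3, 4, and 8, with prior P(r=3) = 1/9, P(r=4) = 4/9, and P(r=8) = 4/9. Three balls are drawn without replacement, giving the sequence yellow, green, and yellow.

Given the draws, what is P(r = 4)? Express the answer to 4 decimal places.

0.7805

Under each hypothesis, the probability of the observed sequence is: P(data | r = 3) = (6/9)(3/8)(5/7) = 0.17857; P(data | r = 4) = (5/9)(4/8)(4/7) = 0.15873; P(data | r = 8) = (1/9)(8/8)(0/7) = 0.
The prior-weighted likelihoods are 1/9 · 0.17857 = 0.019841, 4/9 · 0.15873 = 0.070547, 4/9 · 0 = 0; with total 0.090388.
By Bayes' rule, P(r = 4 | data) = (0.070547) / (0.090388) = 0.78049.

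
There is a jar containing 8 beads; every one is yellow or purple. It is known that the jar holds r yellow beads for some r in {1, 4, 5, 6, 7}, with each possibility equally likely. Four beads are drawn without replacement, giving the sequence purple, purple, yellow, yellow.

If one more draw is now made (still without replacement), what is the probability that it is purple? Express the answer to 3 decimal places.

0.315

For each hypothesis, P(data | H) works out to: P(data | r = 1) = (7/8)(6/7)(1/6)(0/5) = 0; P(data | r = 4) = (4/8)(3/7)(4/6)(3/5) = 3/35; P(data | r = 5) = (3/8)(2/7)(5/6)(4/5) = 1/14; P(data | r = 6) = (2/8)(1/7)(6/6)(5/5) = 1/28; P(data | r = 7) = (1/8)(0/7) = 0.
Multiplying each by its prior: 1/5 · 0 = 0, 1/5 · 3/35 = 3/175, 1/5 · 1/14 = 1/70, 1/5 · 1/28 = 1/140, 1/5 · 0 = 0; with total 27/700.
Normalising, the posterior is P(r = 1 | data) = 0, P(r = 4 | data) = 4/9, P(r = 5 | data) = 10/27, P(r = 6 | data) = 5/27, P(r = 7 | data) = 0.
Averaging over the posterior, P(purple next | data) = (1/2)(4/9) + (1/4)(10/27) + (0)(5/27) = 17/54.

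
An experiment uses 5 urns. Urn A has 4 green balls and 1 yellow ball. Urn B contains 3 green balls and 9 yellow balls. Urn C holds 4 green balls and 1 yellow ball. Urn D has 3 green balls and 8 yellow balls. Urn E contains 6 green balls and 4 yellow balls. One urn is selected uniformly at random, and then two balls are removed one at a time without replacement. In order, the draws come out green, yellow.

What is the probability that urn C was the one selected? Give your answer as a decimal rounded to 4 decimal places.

Under each hypothesis, the probability of the observed sequence is: P(data | urn A) = (4/5)(1/4) = 0.2; P(data | urn B) = (3/12)(9/11) = 0.20455; P(data | urn C) = (4/5)(1/4) = 0.2; P(data | urn D) = (3/11)(8/10) = 0.21818; P(data | urn E) = (6/10)(4/9) = 0.26667.
Multiplying each by its prior: 1/5 · 0.2 = 0.04, 1/5 · 0.20455 = 0.040909, 1/5 · 0.2 = 0.04, 1/5 · 0.21818 = 0.043636, 1/5 · 0.26667 = 0.053333; summing to 0.21788.
Therefore the posterior P(urn C | data) = (0.04) / (0.21788) = 0.18359.

0.1836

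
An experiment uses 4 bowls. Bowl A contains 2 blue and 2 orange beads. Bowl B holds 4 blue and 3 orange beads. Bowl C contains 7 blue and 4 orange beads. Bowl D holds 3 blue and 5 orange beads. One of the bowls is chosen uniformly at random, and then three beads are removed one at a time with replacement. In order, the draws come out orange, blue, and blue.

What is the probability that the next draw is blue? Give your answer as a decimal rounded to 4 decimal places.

The likelihood of the observed sequence under each hypothesis: P(data | bowl A) = (2/4)(2/4)(2/4) = 0.125; P(data | bowl B) = (3/7)(4/7)(4/7) = 0.13994; P(data | bowl C) = (4/11)(7/11)(7/11) = 0.14726; P(data | bowl D) = (5/8)(3/8)(3/8) = 0.087891.
The prior-weighted likelihoods are 1/4 · 0.125 = 0.03125, 1/4 · 0.13994 = 0.034985, 1/4 · 0.14726 = 0.036814, 1/4 · 0.087891 = 0.021973; these sum to 0.12502.
The posterior is then P(bowl A | data) = 0.24995, P(bowl B | data) = 0.27983, P(bowl C | data) = 0.29446, P(bowl D | data) = 0.17575.
Averaging over the posterior, P(blue next | data) = (1/2)(0.24995) + (4/7)(0.27983) + (7/11)(0.29446) + (3/8)(0.17575) = 0.53817.

0.5382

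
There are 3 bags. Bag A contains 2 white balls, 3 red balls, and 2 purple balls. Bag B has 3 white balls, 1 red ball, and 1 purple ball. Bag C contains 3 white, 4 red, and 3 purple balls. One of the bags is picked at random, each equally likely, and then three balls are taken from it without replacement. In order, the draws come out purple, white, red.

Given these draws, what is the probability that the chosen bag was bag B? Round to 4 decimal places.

For each hypothesis, P(data | H) works out to: P(data | bag A) = (2/7)(2/6)(3/5) = 2/35; P(data | bag B) = (1/5)(3/4)(1/3) = 1/20; P(data | bag C) = (3/10)(3/9)(4/8) = 1/20.
Weighting by the prior gives 1/3 · 2/35 = 2/105, 1/3 · 1/20 = 1/60, 1/3 · 1/20 = 1/60; with total 11/210.
Hence P(bag B | data) = (1/60) / (11/210) = 7/22.

0.3182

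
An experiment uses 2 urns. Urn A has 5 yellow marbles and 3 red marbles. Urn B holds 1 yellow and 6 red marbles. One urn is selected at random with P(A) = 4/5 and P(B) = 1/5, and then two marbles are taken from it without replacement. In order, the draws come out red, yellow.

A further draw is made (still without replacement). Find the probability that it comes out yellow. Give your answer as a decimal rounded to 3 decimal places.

0.588

Compute the likelihood of the observed sequence for each case: P(data | urn A) = (3/8)(5/7) = 15/56; P(data | urn B) = (6/7)(1/6) = 1/7.
Weighting by the prior gives 4/5 · 15/56 = 3/14, 1/5 · 1/7 = 1/35; summing to 17/70.
Normalising, the posterior is P(urn A | data) = 15/17, P(urn B | data) = 2/17.
Averaging over the posterior, P(yellow next | data) = (2/3)(15/17) + (0)(2/17) = 10/17.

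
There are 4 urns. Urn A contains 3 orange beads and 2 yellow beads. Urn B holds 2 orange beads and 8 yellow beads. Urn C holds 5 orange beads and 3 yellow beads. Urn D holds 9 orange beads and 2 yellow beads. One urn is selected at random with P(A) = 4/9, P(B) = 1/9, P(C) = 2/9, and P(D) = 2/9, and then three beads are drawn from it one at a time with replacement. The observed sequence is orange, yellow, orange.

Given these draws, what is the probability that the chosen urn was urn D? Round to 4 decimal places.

0.2127

For each hypothesis, P(data | H) works out to: P(data | urn A) = (3/5)(2/5)(3/5) = 0.144; P(data | urn B) = (2/10)(8/10)(2/10) = 0.032; P(data | urn C) = (5/8)(3/8)(5/8) = 0.14648; P(data | urn D) = (9/11)(2/11)(9/11) = 0.12171.
Weighting by the prior gives 4/9 · 0.144 = 0.064, 1/9 · 0.032 = 0.0035556, 2/9 · 0.14648 = 0.032552, 2/9 · 0.12171 = 0.027047; these sum to 0.12715.
Hence P(urn D | data) = (0.027047) / (0.12715) = 0.21271.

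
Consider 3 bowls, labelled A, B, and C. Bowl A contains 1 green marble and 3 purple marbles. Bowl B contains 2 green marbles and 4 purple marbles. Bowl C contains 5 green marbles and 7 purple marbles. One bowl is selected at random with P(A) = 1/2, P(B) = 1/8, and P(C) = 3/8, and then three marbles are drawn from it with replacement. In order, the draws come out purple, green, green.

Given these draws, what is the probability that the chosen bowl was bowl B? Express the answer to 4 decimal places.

0.1310

The likelihood of the observed sequence under each hypothesis: P(data | bowl A) = (3/4)(1/4)(1/4) = 0.046875; P(data | bowl B) = (4/6)(2/6)(2/6) = 0.074074; P(data | bowl C) = (7/12)(5/12)(5/12) = 0.10127.
The prior-weighted likelihoods are 1/2 · 0.046875 = 0.023438, 1/8 · 0.074074 = 0.0092593, 3/8 · 0.10127 = 0.037977; summing to 0.070674.
By Bayes' rule, P(bowl B | data) = (0.0092593) / (0.070674) = 0.13101.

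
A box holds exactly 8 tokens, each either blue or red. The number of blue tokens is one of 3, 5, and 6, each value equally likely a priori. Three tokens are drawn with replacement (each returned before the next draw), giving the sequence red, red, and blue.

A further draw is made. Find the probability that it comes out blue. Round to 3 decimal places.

0.516

Under each hypothesis, the probability of the observed sequence is: P(data | r = 3) = (5/8)(5/8)(3/8) = 75/512; P(data | r = 5) = (3/8)(3/8)(5/8) = 45/512; P(data | r = 6) = (2/8)(2/8)(6/8) = 3/64.
The prior-weighted likelihoods are 1/3 · 75/512 = 25/512, 1/3 · 45/512 = 15/512, 1/3 · 3/64 = 1/64; with total 3/32.
Normalising, the posterior is P(r = 3 | data) = 25/48, P(r = 5 | data) = 5/16, P(r = 6 | data) = 1/6.
The predictive probability is P(blue next | data) = (3/8)(25/48) + (5/8)(5/16) + (3/4)(1/6) = 33/64.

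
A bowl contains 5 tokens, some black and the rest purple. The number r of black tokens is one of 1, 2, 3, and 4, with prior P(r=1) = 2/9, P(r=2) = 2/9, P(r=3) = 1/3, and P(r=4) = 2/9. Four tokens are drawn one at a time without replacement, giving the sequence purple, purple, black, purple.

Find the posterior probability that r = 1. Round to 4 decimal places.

For each hypothesis, P(data | H) works out to: P(data | r = 1) = (4/5)(3/4)(1/3)(2/2) = 1/5; P(data | r = 2) = (3/5)(2/4)(2/3)(1/2) = 1/10; P(data | r = 3) = (2/5)(1/4)(3/3)(0/2) = 0; P(data | r = 4) = (1/5)(0/4) = 0.
Weighting by the prior gives 2/9 · 1/5 = 2/45, 2/9 · 1/10 = 1/45, 1/3 · 0 = 0, 2/9 · 0 = 0; these sum to 1/15.
Hence P(r = 1 | data) = (2/45) / (1/15) = 2/3.

0.6667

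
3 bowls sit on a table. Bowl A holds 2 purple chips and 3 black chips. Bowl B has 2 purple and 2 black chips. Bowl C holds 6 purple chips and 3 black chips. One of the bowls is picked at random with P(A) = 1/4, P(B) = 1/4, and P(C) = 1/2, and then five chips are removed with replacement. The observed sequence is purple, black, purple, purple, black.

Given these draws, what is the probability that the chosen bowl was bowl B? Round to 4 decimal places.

0.2601

Compute the likelihood of the observed sequence for each case: P(data | bowl A) = (2/5)(3/5)(2/5)(2/5)(3/5) = 0.02304; P(data | bowl B) = (2/4)(2/4)(2/4)(2/4)(2/4) = 0.03125; P(data | bowl C) = (6/9)(3/9)(6/9)(6/9)(3/9) = 0.032922.
The prior-weighted likelihoods are 1/4 · 0.02304 = 0.00576, 1/4 · 0.03125 = 0.0078125, 1/2 · 0.032922 = 0.016461; with total 0.030033.
By Bayes' rule, P(bowl B | data) = (0.0078125) / (0.030033) = 0.26013.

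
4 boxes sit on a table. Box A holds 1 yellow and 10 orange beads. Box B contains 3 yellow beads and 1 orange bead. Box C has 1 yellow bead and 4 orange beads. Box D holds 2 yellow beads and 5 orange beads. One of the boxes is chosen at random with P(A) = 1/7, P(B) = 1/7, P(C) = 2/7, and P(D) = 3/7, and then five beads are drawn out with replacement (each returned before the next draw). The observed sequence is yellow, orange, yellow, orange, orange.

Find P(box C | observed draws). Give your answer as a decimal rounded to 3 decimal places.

0.282

For each hypothesis, P(data | H) works out to: P(data | box A) = (1/11)(10/11)(1/11)(10/11)(10/11) = 0.0062092; P(data | box B) = (3/4)(1/4)(3/4)(1/4)(1/4) = 0.0087891; P(data | box C) = (1/5)(4/5)(1/5)(4/5)(4/5) = 0.02048; P(data | box D) = (2/7)(5/7)(2/7)(5/7)(5/7) = 0.02975.
Weighting by the prior gives 1/7 · 0.0062092 = 0.00088703, 1/7 · 0.0087891 = 0.0012556, 2/7 · 0.02048 = 0.0058514, 3/7 · 0.02975 = 0.01275; these sum to 0.020744.
Therefore the posterior P(box C | data) = (0.0058514) / (0.020744) = 0.28208.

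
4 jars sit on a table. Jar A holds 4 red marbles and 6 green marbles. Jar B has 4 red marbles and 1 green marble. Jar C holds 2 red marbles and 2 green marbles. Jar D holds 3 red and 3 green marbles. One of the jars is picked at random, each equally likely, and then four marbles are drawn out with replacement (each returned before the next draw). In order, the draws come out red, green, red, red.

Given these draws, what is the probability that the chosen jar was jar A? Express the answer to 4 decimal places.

0.1445

The likelihood of the observed sequence under each hypothesis: P(data | jar A) = (4/10)(6/10)(4/10)(4/10) = 0.0384; P(data | jar B) = (4/5)(1/5)(4/5)(4/5) = 0.1024; P(data | jar C) = (2/4)(2/4)(2/4)(2/4) = 0.0625; P(data | jar D) = (3/6)(3/6)(3/6)(3/6) = 0.0625.
Weighting by the prior gives 1/4 · 0.0384 = 0.0096, 1/4 · 0.1024 = 0.0256, 1/4 · 0.0625 = 0.015625, 1/4 · 0.0625 = 0.015625; these sum to 0.06645.
Therefore the posterior P(jar A | data) = (0.0096) / (0.06645) = 0.14447.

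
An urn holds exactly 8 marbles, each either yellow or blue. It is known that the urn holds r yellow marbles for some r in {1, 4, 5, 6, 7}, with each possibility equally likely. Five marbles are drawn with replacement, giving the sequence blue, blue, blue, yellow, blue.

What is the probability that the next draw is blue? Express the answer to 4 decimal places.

0.7093

The likelihood of the observed sequence under each hypothesis: P(data | r = 1) = (7/8)(7/8)(7/8)(1/8)(7/8) = 0.073273; P(data | r = 4) = (4/8)(4/8)(4/8)(4/8)(4/8) = 0.03125; P(data | r = 5) = (3/8)(3/8)(3/8)(5/8)(3/8) = 0.01236; P(data | r = 6) = (2/8)(2/8)(2/8)(6/8)(2/8) = 0.0029297; P(data | r = 7) = (1/8)(1/8)(1/8)(7/8)(1/8) = 0.00021362.
Multiplying each by its prior: 1/5 · 0.073273 = 0.014655, 1/5 · 0.03125 = 0.00625, 1/5 · 0.01236 = 0.0024719, 1/5 · 0.0029297 = 0.00058594, 1/5 · 0.00021362 = 4.2725e-05; summing to 0.024005.
Dividing through by the total gives posterior P(r = 1 | data) = 0.61048, P(r = 4 | data) = 0.26036, P(r = 5 | data) = 0.10297, P(r = 6 | data) = 0.024409, P(r = 7 | data) = 0.0017798.
The predictive probability is P(blue next | data) = (7/8)(0.61048) + (1/2)(0.26036) + (3/8)(0.10297) + (1/4)(0.024409) + (1/8)(0.0017798) = 0.70929.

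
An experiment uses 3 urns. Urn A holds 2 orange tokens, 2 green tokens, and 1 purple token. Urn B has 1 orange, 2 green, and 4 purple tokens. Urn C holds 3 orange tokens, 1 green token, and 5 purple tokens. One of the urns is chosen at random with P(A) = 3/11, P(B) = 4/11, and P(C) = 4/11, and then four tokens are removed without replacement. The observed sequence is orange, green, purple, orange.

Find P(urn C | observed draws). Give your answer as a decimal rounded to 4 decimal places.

Compute the likelihood of the observed sequence for each case: P(data | urn A) = (2/5)(2/4)(1/3)(1/2) = 0.033333; P(data | urn B) = (1/7)(2/6)(4/5)(0/4) = 0; P(data | urn C) = (3/9)(1/8)(5/7)(2/6) = 0.0099206.
Weighting by the prior gives 3/11 · 0.033333 = 0.0090909, 4/11 · 0 = 0, 4/11 · 0.0099206 = 0.0036075; with total 0.012698.
Hence P(urn C | data) = (0.0036075) / (0.012698) = 0.28409.

0.2841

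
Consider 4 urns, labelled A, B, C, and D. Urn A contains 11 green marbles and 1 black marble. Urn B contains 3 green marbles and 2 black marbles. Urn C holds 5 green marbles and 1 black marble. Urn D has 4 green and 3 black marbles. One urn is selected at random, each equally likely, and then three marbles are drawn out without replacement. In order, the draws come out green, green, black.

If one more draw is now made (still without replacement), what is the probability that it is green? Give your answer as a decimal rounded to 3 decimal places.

The likelihood of the observed sequence under each hypothesis: P(data | urn A) = (11/12)(10/11)(1/10) = 1/12; P(data | urn B) = (3/5)(2/4)(2/3) = 1/5; P(data | urn C) = (5/6)(4/5)(1/4) = 1/6; P(data | urn D) = (4/7)(3/6)(3/5) = 6/35.
Weighting by the prior gives 1/4 · 1/12 = 1/48, 1/4 · 1/5 = 1/20, 1/4 · 1/6 = 1/24, 1/4 · 6/35 = 3/70; with total 87/560.
Normalising, the posterior is P(urn A | data) = 35/261, P(urn B | data) = 28/87, P(urn C | data) = 70/261, P(urn D | data) = 8/29.
The predictive probability is P(green next | data) = (1)(35/261) + (1/2)(28/87) + (1)(70/261) + (1/2)(8/29) = 61/87.

0.701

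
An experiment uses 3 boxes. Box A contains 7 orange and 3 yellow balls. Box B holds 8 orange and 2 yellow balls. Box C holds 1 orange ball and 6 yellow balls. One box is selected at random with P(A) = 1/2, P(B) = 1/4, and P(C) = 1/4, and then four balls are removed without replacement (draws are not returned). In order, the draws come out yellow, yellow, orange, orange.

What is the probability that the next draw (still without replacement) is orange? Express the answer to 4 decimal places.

0.8636

The likelihood of the observed sequence under each hypothesis: P(data | box A) = (3/10)(2/9)(7/8)(6/7) = 1/20; P(data | box B) = (2/10)(1/9)(8/8)(7/7) = 1/45; P(data | box C) = (6/7)(5/6)(1/5)(0/4) = 0.
The prior-weighted likelihoods are 1/2 · 1/20 = 1/40, 1/4 · 1/45 = 1/180, 1/4 · 0 = 0; summing to 11/360.
The posterior is then P(box A | data) = 9/11, P(box B | data) = 2/11, P(box C | data) = 0.
The predictive probability is P(orange next | data) = (5/6)(9/11) + (1)(2/11) = 19/22.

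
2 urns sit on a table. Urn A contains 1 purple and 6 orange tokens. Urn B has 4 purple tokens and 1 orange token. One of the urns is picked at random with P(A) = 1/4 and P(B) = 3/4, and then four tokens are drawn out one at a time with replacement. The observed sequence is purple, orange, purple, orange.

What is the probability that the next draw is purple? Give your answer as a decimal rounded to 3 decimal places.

0.693

For each hypothesis, P(data | H) works out to: P(data | urn A) = (1/7)(6/7)(1/7)(6/7) = 0.014994; P(data | urn B) = (4/5)(1/5)(4/5)(1/5) = 0.0256.
The prior-weighted likelihoods are 1/4 · 0.014994 = 0.0037484, 3/4 · 0.0256 = 0.0192; with total 0.022948.
The posterior is then P(urn A | data) = 0.16334, P(urn B | data) = 0.83666.
The predictive probability is P(purple next | data) = (1/7)(0.16334) + (4/5)(0.83666) = 0.69266.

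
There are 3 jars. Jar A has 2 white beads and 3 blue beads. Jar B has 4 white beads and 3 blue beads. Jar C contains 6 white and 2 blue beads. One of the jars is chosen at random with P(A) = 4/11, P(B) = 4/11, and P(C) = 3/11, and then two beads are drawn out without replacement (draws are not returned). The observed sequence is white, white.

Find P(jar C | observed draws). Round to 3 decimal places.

Under each hypothesis, the probability of the observed sequence is: P(data | jar A) = (2/5)(1/4) = 1/10; P(data | jar B) = (4/7)(3/6) = 2/7; P(data | jar C) = (6/8)(5/7) = 15/28.
The prior-weighted likelihoods are 4/11 · 1/10 = 2/55, 4/11 · 2/7 = 8/77, 3/11 · 15/28 = 45/308; summing to 63/220.
By Bayes' rule, P(jar C | data) = (45/308) / (63/220) = 25/49.

0.510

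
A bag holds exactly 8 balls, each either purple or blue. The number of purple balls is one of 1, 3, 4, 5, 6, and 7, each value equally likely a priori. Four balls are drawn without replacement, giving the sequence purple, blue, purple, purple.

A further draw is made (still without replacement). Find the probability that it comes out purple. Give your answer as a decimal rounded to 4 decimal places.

0.6667

Under each hypothesis, the probability of the observed sequence is: P(data | r = 1) = (1/8)(7/7)(0/6) = 0; P(data | r = 3) = (3/8)(5/7)(2/6)(1/5) = 1/56; P(data | r = 4) = (4/8)(4/7)(3/6)(2/5) = 2/35; P(data | r = 5) = (5/8)(3/7)(4/6)(3/5) = 3/28; P(data | r = 6) = (6/8)(2/7)(5/6)(4/5) = 1/7; P(data | r = 7) = (7/8)(1/7)(6/6)(5/5) = 1/8.
Weighting by the prior gives 1/6 · 0 = 0, 1/6 · 1/56 = 1/336, 1/6 · 2/35 = 1/105, 1/6 · 3/28 = 1/56, 1/6 · 1/7 = 1/42, 1/6 · 1/8 = 1/48; these sum to 3/40.
Normalising, the posterior is P(r = 1 | data) = 0, P(r = 3 | data) = 5/126, P(r = 4 | data) = 8/63, P(r = 5 | data) = 5/21, P(r = 6 | data) = 20/63, P(r = 7 | data) = 5/18.
So P(purple next | data) = Σ P(purple next | H) P(H | data) = (0)(5/126) + (1/4)(8/63) + (1/2)(5/21) + (3/4)(20/63) + (1)(5/18) = 2/3.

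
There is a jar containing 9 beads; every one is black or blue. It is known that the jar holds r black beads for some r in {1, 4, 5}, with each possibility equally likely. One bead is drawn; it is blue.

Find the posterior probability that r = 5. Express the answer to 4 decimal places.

0.2353

For each hypothesis, P(data | H) works out to: P(data | r = 1) = (8/9) = 8/9; P(data | r = 4) = (5/9) = 5/9; P(data | r = 5) = (4/9) = 4/9.
Multiplying each by its prior: 1/3 · 8/9 = 8/27, 1/3 · 5/9 = 5/27, 1/3 · 4/9 = 4/27; with total 17/27.
Therefore the posterior P(r = 5 | data) = (4/27) / (17/27) = 4/17.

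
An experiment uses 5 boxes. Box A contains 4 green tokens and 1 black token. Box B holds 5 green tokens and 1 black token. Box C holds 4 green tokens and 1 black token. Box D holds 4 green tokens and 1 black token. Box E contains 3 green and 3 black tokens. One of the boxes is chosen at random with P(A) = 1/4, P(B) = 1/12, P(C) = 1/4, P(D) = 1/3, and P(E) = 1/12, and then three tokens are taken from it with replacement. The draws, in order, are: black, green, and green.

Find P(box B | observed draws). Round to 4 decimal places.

Under each hypothesis, the probability of the observed sequence is: P(data | box A) = (1/5)(4/5)(4/5) = 0.128; P(data | box B) = (1/6)(5/6)(5/6) = 0.11574; P(data | box C) = (1/5)(4/5)(4/5) = 0.128; P(data | box D) = (1/5)(4/5)(4/5) = 0.128; P(data | box E) = (3/6)(3/6)(3/6) = 0.125.
The prior-weighted likelihoods are 1/4 · 0.128 = 0.032, 1/12 · 0.11574 = 0.0096451, 1/4 · 0.128 = 0.032, 1/3 · 0.128 = 0.042667, 1/12 · 0.125 = 0.010417; summing to 0.12673.
So P(box B | data) = (0.0096451) / (0.12673) = 0.076108.

0.0761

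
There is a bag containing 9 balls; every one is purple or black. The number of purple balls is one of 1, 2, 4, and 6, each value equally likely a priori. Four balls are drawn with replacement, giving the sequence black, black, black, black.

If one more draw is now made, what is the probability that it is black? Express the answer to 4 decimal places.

Under each hypothesis, the probability of the observed sequence is: P(data | r = 1) = (8/9)(8/9)(8/9)(8/9) = 0.6243; P(data | r = 2) = (7/9)(7/9)(7/9)(7/9) = 0.36595; P(data | r = 4) = (5/9)(5/9)(5/9)(5/9) = 0.09526; P(data | r = 6) = (3/9)(3/9)(3/9)(3/9) = 0.012346.
Weighting by the prior gives 1/4 · 0.6243 = 0.15607, 1/4 · 0.36595 = 0.091488, 1/4 · 0.09526 = 0.023815, 1/4 · 0.012346 = 0.0030864; summing to 0.27446.
Dividing through by the total gives posterior P(r = 1 | data) = 0.56865, P(r = 2 | data) = 0.33333, P(r = 4 | data) = 0.086769, P(r = 6 | data) = 0.011245.
So P(black next | data) = Σ P(black next | H) P(H | data) = (8/9)(0.56865) + (7/9)(0.33333) + (5/9)(0.086769) + (1/3)(0.011245) = 0.81668.

0.8167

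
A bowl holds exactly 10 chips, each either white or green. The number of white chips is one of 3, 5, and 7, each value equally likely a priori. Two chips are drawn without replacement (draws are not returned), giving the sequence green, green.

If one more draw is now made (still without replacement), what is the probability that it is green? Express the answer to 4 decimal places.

Compute the likelihood of the observed sequence for each case: P(data | r = 3) = (7/10)(6/9) = 7/15; P(data | r = 5) = (5/10)(4/9) = 2/9; P(data | r = 7) = (3/10)(2/9) = 1/15.
Weighting by the prior gives 1/3 · 7/15 = 7/45, 1/3 · 2/9 = 2/27, 1/3 · 1/15 = 1/45; with total 34/135.
Dividing through by the total gives posterior P(r = 3 | data) = 21/34, P(r = 5 | data) = 5/17, P(r = 7 | data) = 3/34.
Averaging over the posterior, P(green next | data) = (5/8)(21/34) + (3/8)(5/17) + (1/8)(3/34) = 69/136.

0.5074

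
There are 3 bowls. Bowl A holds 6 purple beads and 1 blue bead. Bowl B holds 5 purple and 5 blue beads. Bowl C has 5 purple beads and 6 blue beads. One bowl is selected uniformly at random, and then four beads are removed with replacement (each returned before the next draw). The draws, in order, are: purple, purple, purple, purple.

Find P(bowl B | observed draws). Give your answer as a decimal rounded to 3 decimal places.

For each hypothesis, P(data | H) works out to: P(data | bowl A) = (6/7)(6/7)(6/7)(6/7) = 0.53978; P(data | bowl B) = (5/10)(5/10)(5/10)(5/10) = 0.0625; P(data | bowl C) = (5/11)(5/11)(5/11)(5/11) = 0.042688.
Multiplying each by its prior: 1/3 · 0.53978 = 0.17993, 1/3 · 0.0625 = 0.020833, 1/3 · 0.042688 = 0.014229; summing to 0.21499.
Hence P(bowl B | data) = (0.020833) / (0.21499) = 0.096905.

0.097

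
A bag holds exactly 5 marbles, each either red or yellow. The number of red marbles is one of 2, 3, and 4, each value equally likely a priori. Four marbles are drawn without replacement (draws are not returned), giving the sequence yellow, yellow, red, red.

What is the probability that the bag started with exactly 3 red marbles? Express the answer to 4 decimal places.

Under each hypothesis, the probability of the observed sequence is: P(data | r = 2) = (3/5)(2/4)(2/3)(1/2) = 1/10; P(data | r = 3) = (2/5)(1/4)(3/3)(2/2) = 1/10; P(data | r = 4) = (1/5)(0/4) = 0.
Weighting by the prior gives 1/3 · 1/10 = 1/30, 1/3 · 1/10 = 1/30, 1/3 · 0 = 0; summing to 1/15.
Hence P(r = 3 | data) = (1/30) / (1/15) = 1/2.

0.5000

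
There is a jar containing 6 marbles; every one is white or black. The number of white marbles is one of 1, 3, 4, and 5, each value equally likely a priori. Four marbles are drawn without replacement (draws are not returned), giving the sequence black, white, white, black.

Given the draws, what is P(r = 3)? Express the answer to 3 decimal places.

The likelihood of the observed sequence under each hypothesis: P(data | r = 1) = (5/6)(1/5)(0/4) = 0; P(data | r = 3) = (3/6)(3/5)(2/4)(2/3) = 1/10; P(data | r = 4) = (2/6)(4/5)(3/4)(1/3) = 1/15; P(data | r = 5) = (1/6)(5/5)(4/4)(0/3) = 0.
The prior-weighted likelihoods are 1/4 · 0 = 0, 1/4 · 1/10 = 1/40, 1/4 · 1/15 = 1/60, 1/4 · 0 = 0; these sum to 1/24.
So P(r = 3 | data) = (1/40) / (1/24) = 3/5.

0.600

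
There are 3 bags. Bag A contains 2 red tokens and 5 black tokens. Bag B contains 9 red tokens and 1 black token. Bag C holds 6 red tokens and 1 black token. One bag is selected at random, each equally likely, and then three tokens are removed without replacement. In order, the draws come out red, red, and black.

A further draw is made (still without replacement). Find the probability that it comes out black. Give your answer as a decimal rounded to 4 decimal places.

Under each hypothesis, the probability of the observed sequence is: P(data | bag A) = (2/7)(1/6)(5/5) = 1/21; P(data | bag B) = (9/10)(8/9)(1/8) = 1/10; P(data | bag C) = (6/7)(5/6)(1/5) = 1/7.
The prior-weighted likelihoods are 1/3 · 1/21 = 1/63, 1/3 · 1/10 = 1/30, 1/3 · 1/7 = 1/21; summing to 61/630.
The posterior is then P(bag A | data) = 10/61, P(bag B | data) = 21/61, P(bag C | data) = 30/61.
The predictive probability is P(black next | data) = (1)(10/61) + (0)(21/61) + (0)(30/61) = 10/61.

0.1639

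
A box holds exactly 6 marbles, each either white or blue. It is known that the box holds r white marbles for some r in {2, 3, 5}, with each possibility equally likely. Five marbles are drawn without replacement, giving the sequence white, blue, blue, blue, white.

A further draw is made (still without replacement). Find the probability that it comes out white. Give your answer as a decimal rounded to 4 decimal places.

The likelihood of the observed sequence under each hypothesis: P(data | r = 2) = (2/6)(4/5)(3/4)(2/3)(1/2) = 1/15; P(data | r = 3) = (3/6)(3/5)(2/4)(1/3)(2/2) = 1/20; P(data | r = 5) = (5/6)(1/5)(0/4) = 0.
Multiplying each by its prior: 1/3 · 1/15 = 1/45, 1/3 · 1/20 = 1/60, 1/3 · 0 = 0; these sum to 7/180.
The posterior is then P(r = 2 | data) = 4/7, P(r = 3 | data) = 3/7, P(r = 5 | data) = 0.
So P(white next | data) = Σ P(white next | H) P(H | data) = (0)(4/7) + (1)(3/7) = 3/7.

0.4286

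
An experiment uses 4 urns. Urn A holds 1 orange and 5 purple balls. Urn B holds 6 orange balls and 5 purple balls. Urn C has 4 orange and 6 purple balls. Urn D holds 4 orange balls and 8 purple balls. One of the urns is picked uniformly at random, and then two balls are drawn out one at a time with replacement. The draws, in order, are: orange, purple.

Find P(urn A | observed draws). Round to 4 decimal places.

0.1636

The likelihood of the observed sequence under each hypothesis: P(data | urn A) = (1/6)(5/6) = 0.13889; P(data | urn B) = (6/11)(5/11) = 0.24793; P(data | urn C) = (4/10)(6/10) = 0.24; P(data | urn D) = (4/12)(8/12) = 0.22222.
Multiplying each by its prior: 1/4 · 0.13889 = 0.034722, 1/4 · 0.24793 = 0.061983, 1/4 · 0.24 = 0.06, 1/4 · 0.22222 = 0.055556; these sum to 0.21226.
So P(urn A | data) = (0.034722) / (0.21226) = 0.16358.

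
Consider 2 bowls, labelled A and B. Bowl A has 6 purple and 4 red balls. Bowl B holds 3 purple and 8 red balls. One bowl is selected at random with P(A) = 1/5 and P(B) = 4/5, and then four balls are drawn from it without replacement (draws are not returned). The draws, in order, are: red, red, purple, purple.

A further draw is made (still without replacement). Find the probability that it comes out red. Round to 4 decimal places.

For each hypothesis, P(data | H) works out to: P(data | bowl A) = (4/10)(3/9)(6/8)(5/7) = 0.071429; P(data | bowl B) = (8/11)(7/10)(3/9)(2/8) = 0.042424.
Weighting by the prior gives 1/5 · 0.071429 = 0.014286, 4/5 · 0.042424 = 0.033939; summing to 0.048225.
The posterior is then P(bowl A | data) = 0.29623, P(bowl B | data) = 0.70377.
So P(red next | data) = Σ P(red next | H) P(H | data) = (1/3)(0.29623) + (6/7)(0.70377) = 0.70197.

0.7020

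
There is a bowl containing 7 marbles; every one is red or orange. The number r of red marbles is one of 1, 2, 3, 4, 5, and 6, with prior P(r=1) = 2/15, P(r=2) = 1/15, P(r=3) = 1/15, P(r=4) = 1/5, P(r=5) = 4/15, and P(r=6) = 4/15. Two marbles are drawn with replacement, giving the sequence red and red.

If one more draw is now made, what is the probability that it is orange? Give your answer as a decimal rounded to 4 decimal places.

0.2587

Compute the likelihood of the observed sequence for each case: P(data | r = 1) = (1/7)(1/7) = 1/49; P(data | r = 2) = (2/7)(2/7) = 4/49; P(data | r = 3) = (3/7)(3/7) = 9/49; P(data | r = 4) = (4/7)(4/7) = 16/49; P(data | r = 5) = (5/7)(5/7) = 25/49; P(data | r = 6) = (6/7)(6/7) = 36/49.
Weighting by the prior gives 2/15 · 1/49 = 2/735, 1/15 · 4/49 = 4/735, 1/15 · 9/49 = 3/245, 1/5 · 16/49 = 16/245, 4/15 · 25/49 = 20/147, 4/15 · 36/49 = 48/245; summing to 307/735.
Dividing through by the total gives posterior P(r = 1 | data) = 0.0065147, P(r = 2 | data) = 0.013029, P(r = 3 | data) = 0.029316, P(r = 4 | data) = 0.15635, P(r = 5 | data) = 0.32573, P(r = 6 | data) = 0.46906.
Averaging over the posterior, P(orange next | data) = (6/7)(0.0065147) + (5/7)(0.013029) + (4/7)(0.029316) + (3/7)(0.15635) + (2/7)(0.32573) + (1/7)(0.46906) = 0.25872.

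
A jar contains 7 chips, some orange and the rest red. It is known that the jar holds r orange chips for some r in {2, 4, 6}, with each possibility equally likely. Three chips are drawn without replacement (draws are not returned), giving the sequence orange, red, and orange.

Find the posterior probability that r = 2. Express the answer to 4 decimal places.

Under each hypothesis, the probability of the observed sequence is: P(data | r = 2) = (2/7)(5/6)(1/5) = 1/21; P(data | r = 4) = (4/7)(3/6)(3/5) = 6/35; P(data | r = 6) = (6/7)(1/6)(5/5) = 1/7.
The prior-weighted likelihoods are 1/3 · 1/21 = 1/63, 1/3 · 6/35 = 2/35, 1/3 · 1/7 = 1/21; summing to 38/315.
Hence P(r = 2 | data) = (1/63) / (38/315) = 5/38.

0.1316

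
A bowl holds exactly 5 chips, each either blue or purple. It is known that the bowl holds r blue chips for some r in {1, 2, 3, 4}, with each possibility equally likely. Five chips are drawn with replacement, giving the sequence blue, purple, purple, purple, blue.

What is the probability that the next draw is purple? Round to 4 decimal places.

The likelihood of the observed sequence under each hypothesis: P(data | r = 1) = (1/5)(4/5)(4/5)(4/5)(1/5) = 0.02048; P(data | r = 2) = (2/5)(3/5)(3/5)(3/5)(2/5) = 0.03456; P(data | r = 3) = (3/5)(2/5)(2/5)(2/5)(3/5) = 0.02304; P(data | r = 4) = (4/5)(1/5)(1/5)(1/5)(4/5) = 0.00512.
Weighting by the prior gives 1/4 · 0.02048 = 0.00512, 1/4 · 0.03456 = 0.00864, 1/4 · 0.02304 = 0.00576, 1/4 · 0.00512 = 0.00128; these sum to 0.0208.
The posterior is then P(r = 1 | data) = 0.24615, P(r = 2 | data) = 0.41538, P(r = 3 | data) = 0.27692, P(r = 4 | data) = 0.061538.
So P(purple next | data) = Σ P(purple next | H) P(H | data) = (4/5)(0.24615) + (3/5)(0.41538) + (2/5)(0.27692) + (1/5)(0.061538) = 0.56923.

0.5692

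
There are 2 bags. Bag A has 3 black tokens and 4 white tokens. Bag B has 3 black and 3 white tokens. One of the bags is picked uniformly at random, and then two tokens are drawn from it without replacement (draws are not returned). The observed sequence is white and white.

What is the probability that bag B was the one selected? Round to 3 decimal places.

The likelihood of the observed sequence under each hypothesis: P(data | bag A) = (4/7)(3/6) = 2/7; P(data | bag B) = (3/6)(2/5) = 1/5.
The prior-weighted likelihoods are 1/2 · 2/7 = 1/7, 1/2 · 1/5 = 1/10; summing to 17/70.
By Bayes' rule, P(bag B | data) = (1/10) / (17/70) = 7/17.

0.412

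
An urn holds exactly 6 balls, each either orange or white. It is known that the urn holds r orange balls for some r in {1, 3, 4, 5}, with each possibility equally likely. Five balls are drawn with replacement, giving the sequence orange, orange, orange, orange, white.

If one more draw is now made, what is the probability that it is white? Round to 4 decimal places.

0.2892

Compute the likelihood of the observed sequence for each case: P(data | r = 1) = (1/6)(1/6)(1/6)(1/6)(5/6) = 0.000643; P(data | r = 3) = (3/6)(3/6)(3/6)(3/6)(3/6) = 0.03125; P(data | r = 4) = (4/6)(4/6)(4/6)(4/6)(2/6) = 0.065844; P(data | r = 5) = (5/6)(5/6)(5/6)(5/6)(1/6) = 0.080376.
Weighting by the prior gives 1/4 · 0.000643 = 0.00016075, 1/4 · 0.03125 = 0.0078125, 1/4 · 0.065844 = 0.016461, 1/4 · 0.080376 = 0.020094; summing to 0.044528.
The posterior is then P(r = 1 | data) = 0.0036101, P(r = 3 | data) = 0.17545, P(r = 4 | data) = 0.36968, P(r = 5 | data) = 0.45126.
The predictive probability is P(white next | data) = (5/6)(0.0036101) + (1/2)(0.17545) + (1/3)(0.36968) + (1/6)(0.45126) = 0.28917.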